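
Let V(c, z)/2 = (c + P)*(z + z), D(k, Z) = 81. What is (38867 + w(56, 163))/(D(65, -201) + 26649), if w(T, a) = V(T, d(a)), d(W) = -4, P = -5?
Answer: 38051/26730 ≈ 1.4235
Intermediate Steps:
V(c, z) = 4*z*(-5 + c) (V(c, z) = 2*((c - 5)*(z + z)) = 2*((-5 + c)*(2*z)) = 2*(2*z*(-5 + c)) = 4*z*(-5 + c))
w(T, a) = 80 - 16*T (w(T, a) = 4*(-4)*(-5 + T) = 80 - 16*T)
(38867 + w(56, 163))/(D(65, -201) + 26649) = (38867 + (80 - 16*56))/(81 + 26649) = (38867 + (80 - 896))/26730 = (38867 - 816)*(1/26730) = 38051*(1/26730) = 38051/26730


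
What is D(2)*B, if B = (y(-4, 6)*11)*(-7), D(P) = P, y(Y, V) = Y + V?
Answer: -308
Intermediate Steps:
y(Y, V) = V + Y
B = -154 (B = ((6 - 4)*11)*(-7) = (2*11)*(-7) = 22*(-7) = -154)
D(2)*B = 2*(-154) = -308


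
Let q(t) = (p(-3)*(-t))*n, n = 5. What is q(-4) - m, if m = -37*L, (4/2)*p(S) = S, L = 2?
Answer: 44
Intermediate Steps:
p(S) = S/2
q(t) = 15*t/2 (q(t) = (((½)*(-3))*(-t))*5 = -(-3)*t/2*5 = (3*t/2)*5 = 15*t/2)
m = -74 (m = -37*2 = -74)
q(-4) - m = (15/2)*(-4) - 1*(-74) = -30 + 74 = 44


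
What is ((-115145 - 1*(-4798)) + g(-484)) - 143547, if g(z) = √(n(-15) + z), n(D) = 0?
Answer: -253894 + 22*I ≈ -2.5389e+5 + 22.0*I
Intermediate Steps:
g(z) = √z (g(z) = √(0 + z) = √z)
((-115145 - 1*(-4798)) + g(-484)) - 143547 = ((-115145 - 1*(-4798)) + √(-484)) - 143547 = ((-115145 + 4798) + 22*I) - 143547 = (-110347 + 22*I) - 143547 = -253894 + 22*I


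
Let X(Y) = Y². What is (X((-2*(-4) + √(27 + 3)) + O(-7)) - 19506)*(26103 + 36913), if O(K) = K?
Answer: -1227236600 + 126032*√30 ≈ -1.2265e+9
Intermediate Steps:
(X((-2*(-4) + √(27 + 3)) + O(-7)) - 19506)*(26103 + 36913) = (((-2*(-4) + √(27 + 3)) - 7)² - 19506)*(26103 + 36913) = (((8 + √30) - 7)² - 19506)*63016 = ((1 + √30)² - 19506)*63016 = (-19506 + (1 + √30)²)*63016 = -1229190096 + 63016*(1 + √30)²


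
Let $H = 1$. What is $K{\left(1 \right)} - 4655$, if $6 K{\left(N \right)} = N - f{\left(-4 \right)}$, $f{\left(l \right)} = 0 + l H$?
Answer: $- \frac{27925}{6} \approx -4654.2$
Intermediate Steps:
$f{\left(l \right)} = l$ ($f{\left(l \right)} = 0 + l 1 = 0 + l = l$)
$K{\left(N \right)} = \frac{2}{3} + \frac{N}{6}$ ($K{\left(N \right)} = \frac{N - -4}{6} = \frac{N + 4}{6} = \frac{4 + N}{6} = \frac{2}{3} + \frac{N}{6}$)
$K{\left(1 \right)} - 4655 = \left(\frac{2}{3} + \frac{1}{6} \cdot 1\right) - 4655 = \left(\frac{2}{3} + \frac{1}{6}\right) - 4655 = \frac{5}{6} - 4655 = - \frac{27925}{6}$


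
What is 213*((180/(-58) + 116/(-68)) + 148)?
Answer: 15036309/493 ≈ 30500.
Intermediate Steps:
213*((180/(-58) + 116/(-68)) + 148) = 213*((180*(-1/58) + 116*(-1/68)) + 148) = 213*((-90/29 - 29/17) + 148) = 213*(-2371/493 + 148) = 213*(70593/493) = 15036309/493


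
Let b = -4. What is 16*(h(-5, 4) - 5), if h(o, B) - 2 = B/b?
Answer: -64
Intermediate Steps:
h(o, B) = 2 - B/4 (h(o, B) = 2 + B/(-4) = 2 + B*(-¼) = 2 - B/4)
16*(h(-5, 4) - 5) = 16*((2 - ¼*4) - 5) = 16*((2 - 1) - 5) = 16*(1 - 5) = 16*(-4) = -64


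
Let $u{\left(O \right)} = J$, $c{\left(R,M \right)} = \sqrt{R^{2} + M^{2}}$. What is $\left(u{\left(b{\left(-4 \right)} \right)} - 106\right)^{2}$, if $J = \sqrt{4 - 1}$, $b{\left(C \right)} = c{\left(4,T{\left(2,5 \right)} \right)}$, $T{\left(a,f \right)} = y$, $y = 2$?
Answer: $\left(106 - \sqrt{3}\right)^{2} \approx 10872.0$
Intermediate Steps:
$T{\left(a,f \right)} = 2$
$c{\left(R,M \right)} = \sqrt{M^{2} + R^{2}}$
$b{\left(C \right)} = 2 \sqrt{5}$ ($b{\left(C \right)} = \sqrt{2^{2} + 4^{2}} = \sqrt{4 + 16} = \sqrt{20} = 2 \sqrt{5}$)
$J = \sqrt{3} \approx 1.732$
$u{\left(O \right)} = \sqrt{3}$
$\left(u{\left(b{\left(-4 \right)} \right)} - 106\right)^{2} = \left(\sqrt{3} - 106\right)^{2} = \left(-106 + \sqrt{3}\right)^{2}$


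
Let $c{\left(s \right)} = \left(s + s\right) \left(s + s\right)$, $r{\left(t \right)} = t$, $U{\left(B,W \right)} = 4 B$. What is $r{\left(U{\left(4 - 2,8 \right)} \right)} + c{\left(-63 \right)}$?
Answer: $15884$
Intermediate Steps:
$c{\left(s \right)} = 4 s^{2}$ ($c{\left(s \right)} = 2 s 2 s = 4 s^{2}$)
$r{\left(U{\left(4 - 2,8 \right)} \right)} + c{\left(-63 \right)} = 4 \left(4 - 2\right) + 4 \left(-63\right)^{2} = 4 \left(4 - 2\right) + 4 \cdot 3969 = 4 \cdot 2 + 15876 = 8 + 15876 = 15884$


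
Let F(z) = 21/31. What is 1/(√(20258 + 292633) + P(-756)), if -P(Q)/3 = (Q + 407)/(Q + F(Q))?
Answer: 84442295/19060584709514 + 60918025*√312891/19060584709514 ≈ 0.0017922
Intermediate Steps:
F(z) = 21/31 (F(z) = 21*(1/31) = 21/31)
P(Q) = -3*(407 + Q)/(21/31 + Q) (P(Q) = -3*(Q + 407)/(Q + 21/31) = -3*(407 + Q)/(21/31 + Q))
1/(√(20258 + 292633) + P(-756)) = 1/(√(20258 + 292633) + 93*(-407 - 1*(-756))/(21 + 31*(-756))) = 1/(√312891 + 93*(-407 + 756)/(21 - 23436)) = 1/(√312891 + 93*349/(-23415)) = 1/(√312891 + 93*(-1/23415)*349) = 1/(√312891 - 10819/7805) = 1/(-10819/7805 + √312891)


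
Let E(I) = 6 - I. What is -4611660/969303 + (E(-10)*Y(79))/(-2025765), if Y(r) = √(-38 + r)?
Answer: -1537220/323101 - 16*√41/2025765 ≈ -4.7578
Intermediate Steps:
-4611660/969303 + (E(-10)*Y(79))/(-2025765) = -4611660/969303 + ((6 - 1*(-10))*√(-38 + 79))/(-2025765) = -4611660*1/969303 + ((6 + 10)*√41)*(-1/2025765) = -1537220/323101 + (16*√41)*(-1/2025765) = -1537220/323101 - 16*√41/2025765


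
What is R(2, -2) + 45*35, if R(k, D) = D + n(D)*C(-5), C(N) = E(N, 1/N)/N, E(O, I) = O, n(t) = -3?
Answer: 1570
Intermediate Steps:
C(N) = 1 (C(N) = N/N = 1)
R(k, D) = -3 + D (R(k, D) = D - 3*1 = D - 3 = -3 + D)
R(2, -2) + 45*35 = (-3 - 2) + 45*35 = -5 + 1575 = 1570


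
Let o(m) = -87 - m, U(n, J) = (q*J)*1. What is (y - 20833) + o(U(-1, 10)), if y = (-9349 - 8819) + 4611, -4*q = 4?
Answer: -34467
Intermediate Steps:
q = -1 (q = -1/4*4 = -1)
U(n, J) = -J (U(n, J) = -J*1 = -J)
y = -13557 (y = -18168 + 4611 = -13557)
(y - 20833) + o(U(-1, 10)) = (-13557 - 20833) + (-87 - (-1)*10) = -34390 + (-87 - 1*(-10)) = -34390 + (-87 + 10) = -34390 - 77 = -34467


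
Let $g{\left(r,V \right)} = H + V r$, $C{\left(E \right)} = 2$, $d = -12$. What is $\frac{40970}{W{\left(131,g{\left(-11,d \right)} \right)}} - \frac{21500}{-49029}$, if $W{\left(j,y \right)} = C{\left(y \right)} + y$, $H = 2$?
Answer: $\frac{59165945}{196116} \approx 301.69$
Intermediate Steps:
$g{\left(r,V \right)} = 2 + V r$
$W{\left(j,y \right)} = 2 + y$
$\frac{40970}{W{\left(131,g{\left(-11,d \right)} \right)}} - \frac{21500}{-49029} = \frac{40970}{2 + \left(2 - -132\right)} - \frac{21500}{-49029} = \frac{40970}{2 + \left(2 + 132\right)} - - \frac{21500}{49029} = \frac{40970}{2 + 134} + \frac{21500}{49029} = \frac{40970}{136} + \frac{21500}{49029} = 40970 \cdot \frac{1}{136} + \frac{21500}{49029} = \frac{1205}{4} + \frac{21500}{49029} = \frac{59165945}{196116}$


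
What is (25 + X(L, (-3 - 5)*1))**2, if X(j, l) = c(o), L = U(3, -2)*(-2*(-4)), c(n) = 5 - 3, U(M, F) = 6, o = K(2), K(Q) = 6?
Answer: 729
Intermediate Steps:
o = 6
c(n) = 2
L = 48 (L = 6*(-2*(-4)) = 6*8 = 48)
X(j, l) = 2
(25 + X(L, (-3 - 5)*1))**2 = (25 + 2)**2 = 27**2 = 729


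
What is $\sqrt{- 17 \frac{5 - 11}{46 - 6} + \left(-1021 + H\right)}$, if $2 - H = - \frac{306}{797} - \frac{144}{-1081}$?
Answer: $\frac{i \sqrt{75430486606587005}}{8615570} \approx 31.878 i$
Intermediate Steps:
$H = \frac{1939132}{861557}$ ($H = 2 - \left(- \frac{306}{797} - \frac{144}{-1081}\right) = 2 - \left(\left(-306\right) \frac{1}{797} - - \frac{144}{1081}\right) = 2 - \left(- \frac{306}{797} + \frac{144}{1081}\right) = 2 - - \frac{216018}{861557} = 2 + \frac{216018}{861557} = \frac{1939132}{861557} \approx 2.2507$)
$\sqrt{- 17 \frac{5 - 11}{46 - 6} + \left(-1021 + H\right)} = \sqrt{- 17 \frac{5 - 11}{46 - 6} + \left(-1021 + \frac{1939132}{861557}\right)} = \sqrt{- 17 \left(- \frac{6}{40}\right) - \frac{877710565}{861557}} = \sqrt{- 17 \left(\left(-6\right) \frac{1}{40}\right) - \frac{877710565}{861557}} = \sqrt{\left(-17\right) \left(- \frac{3}{20}\right) - \frac{877710565}{861557}} = \sqrt{\frac{51}{20} - \frac{877710565}{861557}} = \sqrt{- \frac{17510271893}{17231140}} = \frac{i \sqrt{75430486606587005}}{8615570}$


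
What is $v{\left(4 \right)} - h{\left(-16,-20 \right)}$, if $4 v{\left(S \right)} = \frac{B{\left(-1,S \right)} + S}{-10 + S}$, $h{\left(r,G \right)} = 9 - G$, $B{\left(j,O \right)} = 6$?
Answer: $- \frac{353}{12} \approx -29.417$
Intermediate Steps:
$v{\left(S \right)} = \frac{6 + S}{4 \left(-10 + S\right)}$ ($v{\left(S \right)} = \frac{\left(6 + S\right) \frac{1}{-10 + S}}{4} = \frac{\frac{1}{-10 + S} \left(6 + S\right)}{4} = \frac{6 + S}{4 \left(-10 + S\right)}$)
$v{\left(4 \right)} - h{\left(-16,-20 \right)} = \frac{6 + 4}{4 \left(-10 + 4\right)} - \left(9 - -20\right) = \frac{1}{4} \frac{1}{-6} \cdot 10 - \left(9 + 20\right) = \frac{1}{4} \left(- \frac{1}{6}\right) 10 - 29 = - \frac{5}{12} - 29 = - \frac{353}{12}$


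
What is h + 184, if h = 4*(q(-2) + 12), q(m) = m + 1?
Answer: 228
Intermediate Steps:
q(m) = 1 + m
h = 44 (h = 4*((1 - 2) + 12) = 4*(-1 + 12) = 4*11 = 44)
h + 184 = 44 + 184 = 228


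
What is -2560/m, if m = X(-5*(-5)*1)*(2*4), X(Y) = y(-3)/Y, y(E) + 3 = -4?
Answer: 8000/7 ≈ 1142.9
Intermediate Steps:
y(E) = -7 (y(E) = -3 - 4 = -7)
X(Y) = -7/Y
m = -56/25 (m = (-7/(-5*(-5)*1))*(2*4) = -7/(25*1)*8 = -7/25*8 = -56/25 ≈ -2.2400)
-2560/m = -2560/(-56/25) = -2560*(-25/56) = 8000/7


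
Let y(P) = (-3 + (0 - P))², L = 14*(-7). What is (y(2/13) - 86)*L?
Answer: 1259594/169 ≈ 7453.2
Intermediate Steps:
L = -98
y(P) = (-3 - P)²
(y(2/13) - 86)*L = ((3 + 2/13)² - 86)*(-98) = ((41/13)² - 86)*(-98) = (1681/169 - 86)*(-98) = -12853/169*(-98) = 1259594/169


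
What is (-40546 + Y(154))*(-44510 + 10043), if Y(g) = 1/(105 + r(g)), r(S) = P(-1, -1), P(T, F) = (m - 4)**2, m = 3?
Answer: 148134857625/106 ≈ 1.3975e+9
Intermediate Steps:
P(T, F) = 1 (P(T, F) = (3 - 4)**2 = (-1)**2 = 1)
r(S) = 1
Y(g) = 1/106 (Y(g) = 1/(105 + 1) = 1/106)
(-40546 + Y(154))*(-44510 + 10043) = (-40546 + 1/106)*(-44510 + 10043) = -4297875/106*(-34467) = 148134857625/106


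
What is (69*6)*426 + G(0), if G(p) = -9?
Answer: 176355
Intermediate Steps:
(69*6)*426 + G(0) = (69*6)*426 - 9 = 414*426 - 9 = 176364 - 9 = 176355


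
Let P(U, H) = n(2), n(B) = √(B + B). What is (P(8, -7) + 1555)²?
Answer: 2424249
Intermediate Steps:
n(B) = √2*√B (n(B) = √(2*B) = √2*√B)
P(U, H) = 2 (P(U, H) = √2*√2 = 2)
(P(8, -7) + 1555)² = (2 + 1555)² = 1557² = 2424249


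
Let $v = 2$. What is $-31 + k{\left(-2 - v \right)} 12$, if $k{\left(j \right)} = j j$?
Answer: $161$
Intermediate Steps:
$k{\left(j \right)} = j^{2}$
$-31 + k{\left(-2 - v \right)} 12 = -31 + \left(-2 - 2\right)^{2} \cdot 12 = -31 + \left(-4\right)^{2} \cdot 12 = -31 + 16 \cdot 12 = -31 + 192 = 161$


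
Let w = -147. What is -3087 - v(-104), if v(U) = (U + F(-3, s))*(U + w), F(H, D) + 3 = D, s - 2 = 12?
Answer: -26430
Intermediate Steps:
s = 14 (s = 2 + 12 = 14)
F(H, D) = -3 + D
v(U) = (-147 + U)*(11 + U) (v(U) = (U + (-3 + 14))*(U - 147) = (U + 11)*(-147 + U) = (11 + U)*(-147 + U) = (-147 + U)*(11 + U))
-3087 - v(-104) = -3087 - (-1617 + (-104)**2 - 136*(-104)) = -3087 - (-1617 + 10816 + 14144) = -3087 - 1*23343 = -3087 - 23343 = -26430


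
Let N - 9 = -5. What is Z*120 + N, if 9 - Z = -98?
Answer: 12844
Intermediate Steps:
N = 4 (N = 9 - 5 = 4)
Z = 107 (Z = 9 - 1*(-98) = 9 + 98 = 107)
Z*120 + N = 107*120 + 4 = 12840 + 4 = 12844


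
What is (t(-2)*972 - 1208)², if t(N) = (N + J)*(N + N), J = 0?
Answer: 43138624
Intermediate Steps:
t(N) = 2*N² (t(N) = (N + 0)*(N + N) = N*(2*N) = 2*N²)
(t(-2)*972 - 1208)² = ((2*(-2)²)*972 - 1208)² = ((2*4)*972 - 1208)² = (8*972 - 1208)² = (7776 - 1208)² = 6568² = 43138624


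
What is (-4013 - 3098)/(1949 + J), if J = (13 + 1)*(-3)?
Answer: -7111/1907 ≈ -3.7289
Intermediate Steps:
J = -42 (J = 14*(-3) = -42)
(-4013 - 3098)/(1949 + J) = (-4013 - 3098)/(1949 - 42) = -7111/1907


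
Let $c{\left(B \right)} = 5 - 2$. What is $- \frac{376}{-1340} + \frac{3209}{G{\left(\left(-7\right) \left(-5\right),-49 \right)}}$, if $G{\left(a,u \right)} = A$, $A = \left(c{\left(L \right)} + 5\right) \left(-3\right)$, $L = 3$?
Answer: $- \frac{1072759}{8040} \approx -133.43$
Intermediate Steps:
$c{\left(B \right)} = 3$
$A = -24$ ($A = \left(3 + 5\right) \left(-3\right) = 8 \left(-3\right) = -24$)
$G{\left(a,u \right)} = -24$
$- \frac{376}{-1340} + \frac{3209}{G{\left(\left(-7\right) \left(-5\right),-49 \right)}} = - \frac{376}{-1340} + \frac{3209}{-24} = \left(-376\right) \left(- \frac{1}{1340}\right) + 3209 \left(- \frac{1}{24}\right) = \frac{94}{335} - \frac{3209}{24} = - \frac{1072759}{8040}$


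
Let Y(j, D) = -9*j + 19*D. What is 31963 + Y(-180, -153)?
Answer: 30676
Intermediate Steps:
31963 + Y(-180, -153) = 31963 + (-9*(-180) + 19*(-153)) = 31963 + (1620 - 2907) = 31963 - 1287 = 30676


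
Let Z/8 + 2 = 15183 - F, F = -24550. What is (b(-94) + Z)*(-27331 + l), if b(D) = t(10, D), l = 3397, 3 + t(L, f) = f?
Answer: -7605052434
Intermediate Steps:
t(L, f) = -3 + f
Z = 317848 (Z = -16 + 8*(15183 - 1*(-24550)) = -16 + 8*(15183 + 24550) = -16 + 8*39733 = -16 + 317864 = 317848)
b(D) = -3 + D
(b(-94) + Z)*(-27331 + l) = ((-3 - 94) + 317848)*(-27331 + 3397) = (-97 + 317848)*(-23934) = 317751*(-23934) = -7605052434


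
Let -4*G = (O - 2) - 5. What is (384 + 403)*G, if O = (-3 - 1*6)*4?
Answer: 33841/4 ≈ 8460.3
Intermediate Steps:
O = -36 (O = (-3 - 6)*4 = -9*4 = -36)
G = 43/4 (G = -((-36 - 2) - 5)/4 = -(-38 - 5)/4 = -1/4*(-43) = 43/4 ≈ 10.750)
(384 + 403)*G = (384 + 403)*(43/4) = 787*(43/4) = 33841/4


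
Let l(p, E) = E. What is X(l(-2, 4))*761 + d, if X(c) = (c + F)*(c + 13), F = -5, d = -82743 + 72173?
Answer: -23507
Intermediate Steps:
d = -10570
X(c) = (-5 + c)*(13 + c) (X(c) = (c - 5)*(c + 13) = (-5 + c)*(13 + c))
X(l(-2, 4))*761 + d = (-65 + 4**2 + 8*4)*761 - 10570 = (-65 + 16 + 32)*761 - 10570 = -17*761 - 10570 = -12937 - 10570 = -23507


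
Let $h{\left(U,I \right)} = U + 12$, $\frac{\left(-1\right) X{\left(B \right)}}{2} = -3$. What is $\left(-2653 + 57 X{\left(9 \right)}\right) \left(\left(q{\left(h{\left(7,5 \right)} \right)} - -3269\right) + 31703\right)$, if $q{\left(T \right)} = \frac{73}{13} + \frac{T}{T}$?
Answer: $- \frac{1050862542}{13} \approx -8.0836 \cdot 10^{7}$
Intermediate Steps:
$X{\left(B \right)} = 6$ ($X{\left(B \right)} = \left(-2\right) \left(-3\right) = 6$)
$h{\left(U,I \right)} = 12 + U$
$q{\left(T \right)} = \frac{86}{13}$ ($q{\left(T \right)} = 73 \cdot \frac{1}{13} + 1 = \frac{73}{13} + 1 = \frac{86}{13}$)
$\left(-2653 + 57 X{\left(9 \right)}\right) \left(\left(q{\left(h{\left(7,5 \right)} \right)} - -3269\right) + 31703\right) = \left(-2653 + 57 \cdot 6\right) \left(\left(\frac{86}{13} - -3269\right) + 31703\right) = \left(-2653 + 342\right) \left(\left(\frac{86}{13} + 3269\right) + 31703\right) = - 2311 \left(\frac{42583}{13} + 31703\right) = \left(-2311\right) \frac{454722}{13} = - \frac{1050862542}{13}$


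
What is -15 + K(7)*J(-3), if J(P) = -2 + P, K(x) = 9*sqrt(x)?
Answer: -15 - 45*sqrt(7) ≈ -134.06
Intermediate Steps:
-15 + K(7)*J(-3) = -15 + (9*sqrt(7))*(-2 - 3) = -15 + (9*sqrt(7))*(-5) = -15 - 45*sqrt(7)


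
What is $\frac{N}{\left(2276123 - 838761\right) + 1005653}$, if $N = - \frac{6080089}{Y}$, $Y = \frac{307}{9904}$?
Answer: $- \frac{60217201456}{750005605} \approx -80.289$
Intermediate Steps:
$Y = \frac{307}{9904}$ ($Y = 307 \cdot \frac{1}{9904} = \frac{307}{9904} \approx 0.030998$)
$N = - \frac{60217201456}{307}$ ($N = - \frac{6080089}{\frac{307}{9904}} = \left(-6080089\right) \frac{9904}{307} = - \frac{60217201456}{307} \approx -1.9615 \cdot 10^{8}$)
$\frac{N}{\left(2276123 - 838761\right) + 1005653} = - \frac{60217201456}{307 \left(\left(2276123 - 838761\right) + 1005653\right)} = - \frac{60217201456}{307 \left(1437362 + 1005653\right)} = - \frac{60217201456}{307 \cdot 2443015} = \left(- \frac{60217201456}{307}\right) \frac{1}{2443015} = - \frac{60217201456}{750005605}$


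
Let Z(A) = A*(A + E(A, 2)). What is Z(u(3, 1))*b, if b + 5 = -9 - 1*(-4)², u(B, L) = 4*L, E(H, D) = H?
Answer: -960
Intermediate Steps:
Z(A) = 2*A² (Z(A) = A*(A + A) = A*(2*A) = 2*A²)
b = -30 (b = -5 + (-9 - 1*(-4)²) = -5 + (-9 - 1*16) = -5 + (-9 - 16) = -5 - 25 = -30)
Z(u(3, 1))*b = (2*(4*1)²)*(-30) = (2*4²)*(-30) = (2*16)*(-30) = 32*(-30) = -960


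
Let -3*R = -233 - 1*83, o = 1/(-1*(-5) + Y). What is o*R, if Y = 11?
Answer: 79/12 ≈ 6.5833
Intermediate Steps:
o = 1/16 (o = 1/(-1*(-5) + 11) = 1/(5 + 11) = 1/16 ≈ 0.062500)
R = 316/3 (R = -(-233 - 1*83)/3 = -(-233 - 83)/3 = -1/3*(-316) = 316/3 ≈ 105.33)
o*R = (1/16)*(316/3) = 79/12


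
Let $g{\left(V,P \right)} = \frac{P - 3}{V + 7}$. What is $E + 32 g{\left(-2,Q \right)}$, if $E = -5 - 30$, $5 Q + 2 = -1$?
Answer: $- \frac{1451}{25} \approx -58.04$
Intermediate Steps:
$Q = - \frac{3}{5}$ ($Q = - \frac{2}{5} + \frac{1}{5} \left(-1\right) = - \frac{2}{5} - \frac{1}{5} = - \frac{3}{5} \approx -0.6$)
$E = -35$ ($E = -5 - 30 = -35$)
$g{\left(V,P \right)} = \frac{-3 + P}{7 + V}$
$E + 32 g{\left(-2,Q \right)} = -35 + 32 \frac{-3 - \frac{3}{5}}{7 - 2} = -35 + 32 \cdot \frac{1}{5} \left(- \frac{18}{5}\right) = -35 + 32 \left(- \frac{18}{25}\right) = -35 - \frac{576}{25} = - \frac{1451}{25}$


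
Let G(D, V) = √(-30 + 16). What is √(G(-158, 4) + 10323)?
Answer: √(10323 + I*√14) ≈ 101.6 + 0.0184*I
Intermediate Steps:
G(D, V) = I*√14 (G(D, V) = √(-14) = I*√14)
√(G(-158, 4) + 10323) = √(I*√14 + 10323) = √(10323 + I*√14)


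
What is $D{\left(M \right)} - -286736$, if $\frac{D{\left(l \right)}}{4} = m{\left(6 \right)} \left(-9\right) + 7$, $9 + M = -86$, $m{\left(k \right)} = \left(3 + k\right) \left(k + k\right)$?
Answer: $282876$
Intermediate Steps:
$m{\left(k \right)} = 2 k \left(3 + k\right)$ ($m{\left(k \right)} = \left(3 + k\right) 2 k = 2 k \left(3 + k\right)$)
$M = -95$ ($M = -9 - 86 = -95$)
$D{\left(l \right)} = -3860$ ($D{\left(l \right)} = 4 \left(2 \cdot 6 \left(3 + 6\right) \left(-9\right) + 7\right) = 4 \left(2 \cdot 6 \cdot 9 \left(-9\right) + 7\right) = 4 \left(108 \left(-9\right) + 7\right) = 4 \left(-972 + 7\right) = 4 \left(-965\right) = -3860$)
$D{\left(M \right)} - -286736 = -3860 - -286736 = -3860 + 286736 = 282876$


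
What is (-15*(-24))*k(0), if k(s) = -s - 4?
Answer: -1440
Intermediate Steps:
k(s) = -4 - s
(-15*(-24))*k(0) = (-15*(-24))*(-4 - 1*0) = 360*(-4 + 0) = 360*(-4) = -1440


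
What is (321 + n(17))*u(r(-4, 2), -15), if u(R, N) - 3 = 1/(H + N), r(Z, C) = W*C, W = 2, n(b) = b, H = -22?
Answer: 37180/37 ≈ 1004.9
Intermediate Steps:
r(Z, C) = 2*C
u(R, N) = 3 + 1/(-22 + N)
(321 + n(17))*u(r(-4, 2), -15) = (321 + 17)*((-65 + 3*(-15))/(-22 - 15)) = 338*((-65 - 45)/(-37)) = 338*(-1/37*(-110)) = 338*(110/37) = 37180/37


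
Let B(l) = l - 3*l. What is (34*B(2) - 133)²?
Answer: 72361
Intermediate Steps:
B(l) = -2*l
(34*B(2) - 133)² = (34*(-2*2) - 133)² = (34*(-4) - 133)² = (-136 - 133)² = (-269)² = 72361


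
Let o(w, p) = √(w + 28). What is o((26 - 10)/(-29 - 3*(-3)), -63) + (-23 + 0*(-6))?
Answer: -23 + 2*√170/5 ≈ -17.785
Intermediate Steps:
o(w, p) = √(28 + w)
o((26 - 10)/(-29 - 3*(-3)), -63) + (-23 + 0*(-6)) = √(28 + (26 - 10)/(-29 - 3*(-3))) + (-23 + 0*(-6)) = √(28 + 16/(-29 + 9)) + (-23 + 0) = √(28 + 16/(-20)) - 23 = √(28 + 16*(-1/20)) - 23 = √(28 - ⅘) - 23 = √(136/5) - 23 = 2*√170/5 - 23 = -23 + 2*√170/5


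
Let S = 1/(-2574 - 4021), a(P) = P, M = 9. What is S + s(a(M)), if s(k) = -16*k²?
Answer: -8547121/6595 ≈ -1296.0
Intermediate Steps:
S = -1/6595 (S = 1/(-6595) = -1/6595 ≈ -0.00015163)
S + s(a(M)) = -1/6595 - 16*9² = -1/6595 - 16*81 = -1/6595 - 1296 = -8547121/6595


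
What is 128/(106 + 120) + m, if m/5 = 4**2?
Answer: 9104/113 ≈ 80.566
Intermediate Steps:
m = 80 (m = 5*4**2 = 5*16 = 80)
128/(106 + 120) + m = 128/(106 + 120) + 80 = 128/226 + 80 = 128*(1/226) + 80 = 64/113 + 80 = 9104/113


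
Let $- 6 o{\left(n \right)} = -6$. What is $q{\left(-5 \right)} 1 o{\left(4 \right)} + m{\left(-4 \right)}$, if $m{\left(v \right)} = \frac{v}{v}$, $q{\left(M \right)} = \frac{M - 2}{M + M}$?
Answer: $\frac{17}{10} \approx 1.7$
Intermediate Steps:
$q{\left(M \right)} = \frac{-2 + M}{2 M}$
$o{\left(n \right)} = 1$ ($o{\left(n \right)} = \left(- \frac{1}{6}\right) \left(-6\right) = 1$)
$m{\left(v \right)} = 1$
$q{\left(-5 \right)} 1 o{\left(4 \right)} + m{\left(-4 \right)} = \frac{-2 - 5}{2 \left(-5\right)} 1 \cdot 1 + 1 = \frac{1}{2} \left(- \frac{1}{5}\right) \left(-7\right) 1 \cdot 1 + 1 = \frac{7}{10} \cdot 1 \cdot 1 + 1 = \frac{7}{10} \cdot 1 + 1 = \frac{7}{10} + 1 = \frac{17}{10}$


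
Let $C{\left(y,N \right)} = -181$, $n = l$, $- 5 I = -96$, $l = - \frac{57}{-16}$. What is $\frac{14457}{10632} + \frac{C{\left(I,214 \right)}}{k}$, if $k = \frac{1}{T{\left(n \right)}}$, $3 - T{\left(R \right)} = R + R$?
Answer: $\frac{1325429}{1772} \approx 747.98$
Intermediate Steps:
$l = \frac{57}{16}$ ($l = \left(-57\right) \left(- \frac{1}{16}\right) = \frac{57}{16} \approx 3.5625$)
$I = \frac{96}{5}$ ($I = \left(- \frac{1}{5}\right) \left(-96\right) = \frac{96}{5} \approx 19.2$)
$n = \frac{57}{16} \approx 3.5625$
$T{\left(R \right)} = 3 - 2 R$ ($T{\left(R \right)} = 3 - \left(R + R\right) = 3 - 2 R$)
$k = - \frac{8}{33}$ ($k = \frac{1}{3 - \frac{57}{8}} = \frac{1}{- \frac{33}{8}} = - \frac{8}{33} \approx -0.24242$)
$\frac{14457}{10632} + \frac{C{\left(I,214 \right)}}{k} = \frac{14457}{10632} - \frac{181}{- \frac{8}{33}} = 14457 \cdot \frac{1}{10632} - - \frac{5973}{8} = \frac{4819}{3544} + \frac{5973}{8} = \frac{1325429}{1772}$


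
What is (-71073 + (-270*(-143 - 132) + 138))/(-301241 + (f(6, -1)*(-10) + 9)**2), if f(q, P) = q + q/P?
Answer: -663/60232 ≈ -0.011007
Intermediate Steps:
f(q, P) = q + q/P
(-71073 + (-270*(-143 - 132) + 138))/(-301241 + (f(6, -1)*(-10) + 9)**2) = (-71073 + (-270*(-143 - 132) + 138))/(-301241 + ((6 + 6/(-1))*(-10) + 9)**2) = (-71073 + (-270*(-275) + 138))/(-301241 + ((6 + 6*(-1))*(-10) + 9)**2) = (-71073 + (74250 + 138))/(-301241 + ((6 - 6)*(-10) + 9)**2) = (-71073 + 74388)/(-301241 + (0*(-10) + 9)**2) = 3315/(-301241 + (0 + 9)**2) = 3315/(-301241 + 9**2) = 3315/(-301241 + 81) = 3315/(-301160) = 3315*(-1/301160) = -663/60232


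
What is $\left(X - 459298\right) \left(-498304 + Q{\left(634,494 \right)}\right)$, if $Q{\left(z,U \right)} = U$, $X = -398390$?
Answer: $426965663280$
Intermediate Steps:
$\left(X - 459298\right) \left(-498304 + Q{\left(634,494 \right)}\right) = \left(-398390 - 459298\right) \left(-498304 + 494\right) = \left(-857688\right) \left(-497810\right) = 426965663280$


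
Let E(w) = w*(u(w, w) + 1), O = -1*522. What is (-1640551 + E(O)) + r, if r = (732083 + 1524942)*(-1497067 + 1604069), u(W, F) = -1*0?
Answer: 241504547977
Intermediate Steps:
u(W, F) = 0
O = -522
r = 241506189050 (r = 2257025*107002 = 241506189050)
E(w) = w (E(w) = w*(0 + 1) = w*1 = w)
(-1640551 + E(O)) + r = (-1640551 - 522) + 241506189050 = -1641073 + 241506189050 = 241504547977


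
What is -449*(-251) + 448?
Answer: 113147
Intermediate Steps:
-449*(-251) + 448 = 112699 + 448 = 113147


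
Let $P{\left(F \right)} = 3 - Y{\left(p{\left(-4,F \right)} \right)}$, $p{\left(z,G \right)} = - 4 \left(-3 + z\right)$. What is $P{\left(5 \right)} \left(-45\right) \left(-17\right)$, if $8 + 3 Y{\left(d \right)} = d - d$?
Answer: $4335$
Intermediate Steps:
$p{\left(z,G \right)} = 12 - 4 z$
$Y{\left(d \right)} = - \frac{8}{3}$ ($Y{\left(d \right)} = - \frac{8}{3} + \frac{d - d}{3} = - \frac{8}{3} + \frac{1}{3} \cdot 0 = - \frac{8}{3} + 0 = - \frac{8}{3}$)
$P{\left(F \right)} = \frac{17}{3}$ ($P{\left(F \right)} = 3 - - \frac{8}{3} = 3 + \frac{8}{3} = \frac{17}{3}$)
$P{\left(5 \right)} \left(-45\right) \left(-17\right) = \frac{17}{3} \left(-45\right) \left(-17\right) = \left(-255\right) \left(-17\right) = 4335$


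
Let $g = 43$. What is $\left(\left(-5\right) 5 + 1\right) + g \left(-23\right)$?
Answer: $-1013$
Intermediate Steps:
$\left(\left(-5\right) 5 + 1\right) + g \left(-23\right) = \left(\left(-5\right) 5 + 1\right) + 43 \left(-23\right) = \left(-25 + 1\right) - 989 = -24 - 989 = -1013$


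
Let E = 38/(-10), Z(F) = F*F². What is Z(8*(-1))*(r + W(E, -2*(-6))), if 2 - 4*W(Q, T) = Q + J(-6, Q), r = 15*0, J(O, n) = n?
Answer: -6144/5 ≈ -1228.8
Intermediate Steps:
Z(F) = F³
E = -19/5 (E = 38*(-⅒) = -19/5 ≈ -3.8000)
r = 0
W(Q, T) = ½ - Q/2 (W(Q, T) = ½ - (Q + Q)/4 = ½ - Q/2)
Z(8*(-1))*(r + W(E, -2*(-6))) = (8*(-1))³*(0 + (½ - ½*(-19/5))) = (-8)³*(0 + (½ + 19/10)) = -512*(0 + 12/5) = -512*12/5 = -6144/5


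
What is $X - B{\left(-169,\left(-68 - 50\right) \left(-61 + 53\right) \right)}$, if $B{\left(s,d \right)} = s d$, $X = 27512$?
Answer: $187048$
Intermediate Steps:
$B{\left(s,d \right)} = d s$
$X - B{\left(-169,\left(-68 - 50\right) \left(-61 + 53\right) \right)} = 27512 - \left(-68 - 50\right) \left(-61 + 53\right) \left(-169\right) = 27512 - \left(-118\right) \left(-8\right) \left(-169\right) = 27512 - 944 \left(-169\right) = 27512 - -159536 = 27512 + 159536 = 187048$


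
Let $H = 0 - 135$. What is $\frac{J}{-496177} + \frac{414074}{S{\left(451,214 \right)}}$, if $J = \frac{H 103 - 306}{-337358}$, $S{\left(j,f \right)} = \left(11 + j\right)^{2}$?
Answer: $\frac{112518743254900}{58000385646819} \approx 1.94$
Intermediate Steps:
$H = -135$
$J = \frac{14211}{337358}$ ($J = \frac{\left(-135\right) 103 - 306}{-337358} = \left(-13905 - 306\right) \left(- \frac{1}{337358}\right) = \left(-14211\right) \left(- \frac{1}{337358}\right) = \frac{14211}{337358} \approx 0.042124$)
$\frac{J}{-496177} + \frac{414074}{S{\left(451,214 \right)}} = \frac{14211}{337358 \left(-496177\right)} + \frac{414074}{\left(11 + 451\right)^{2}} = \frac{14211}{337358} \left(- \frac{1}{496177}\right) + \frac{414074}{462^{2}} = - \frac{14211}{167389280366} + \frac{414074}{213444} = - \frac{14211}{167389280366} + 414074 \cdot \frac{1}{213444} = - \frac{14211}{167389280366} + \frac{207037}{106722} = \frac{112518743254900}{58000385646819}$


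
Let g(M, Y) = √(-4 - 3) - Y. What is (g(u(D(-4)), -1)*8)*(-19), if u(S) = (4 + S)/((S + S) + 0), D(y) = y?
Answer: -152 - 152*I*√7 ≈ -152.0 - 402.15*I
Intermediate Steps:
u(S) = (4 + S)/(2*S) (u(S) = (4 + S)/(2*S + 0) = (4 + S)/((2*S)) = (4 + S)*(1/(2*S)) = (4 + S)/(2*S))
g(M, Y) = -Y + I*√7 (g(M, Y) = √(-7) - Y = I*√7 - Y = -Y + I*√7)
(g(u(D(-4)), -1)*8)*(-19) = ((-1*(-1) + I*√7)*8)*(-19) = ((1 + I*√7)*8)*(-19) = (8 + 8*I*√7)*(-19) = -152 - 152*I*√7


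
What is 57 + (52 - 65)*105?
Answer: -1308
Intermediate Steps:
57 + (52 - 65)*105 = 57 - 13*105 = 57 - 1365 = -1308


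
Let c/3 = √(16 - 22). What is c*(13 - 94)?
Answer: -243*I*√6 ≈ -595.23*I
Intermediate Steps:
c = 3*I*√6 (c = 3*√(16 - 22) = 3*√(-6) = 3*(I*√6) = 3*I*√6 ≈ 7.3485*I)
c*(13 - 94) = (3*I*√6)*(13 - 94) = (3*I*√6)*(-81) = -243*I*√6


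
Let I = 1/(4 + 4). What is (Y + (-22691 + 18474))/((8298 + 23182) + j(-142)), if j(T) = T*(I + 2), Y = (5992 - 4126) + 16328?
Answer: 6212/13857 ≈ 0.44829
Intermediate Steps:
I = 1/8 ≈ 0.12500
Y = 18194 (Y = 1866 + 16328 = 18194)
j(T) = 17*T/8 (j(T) = T*(1/8 + 2) = T*(17/8) = 17*T/8)
(Y + (-22691 + 18474))/((8298 + 23182) + j(-142)) = (18194 + (-22691 + 18474))/((8298 + 23182) + (17/8)*(-142)) = (18194 - 4217)/(31480 - 1207/4) = 13977/(124713/4) = 13977*(4/124713) = 6212/13857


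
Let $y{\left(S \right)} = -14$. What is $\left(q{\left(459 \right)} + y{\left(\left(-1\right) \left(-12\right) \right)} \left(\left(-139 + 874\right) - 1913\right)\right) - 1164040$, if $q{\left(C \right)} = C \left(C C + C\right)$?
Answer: $95765712$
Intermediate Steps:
$q{\left(C \right)} = C \left(C + C^{2}\right)$ ($q{\left(C \right)} = C \left(C^{2} + C\right) = C \left(C + C^{2}\right)$)
$\left(q{\left(459 \right)} + y{\left(\left(-1\right) \left(-12\right) \right)} \left(\left(-139 + 874\right) - 1913\right)\right) - 1164040 = \left(459^{2} \left(1 + 459\right) - 14 \left(\left(-139 + 874\right) - 1913\right)\right) - 1164040 = \left(210681 \cdot 460 - 14 \left(735 - 1913\right)\right) - 1164040 = \left(96913260 - -16492\right) - 1164040 = \left(96913260 + 16492\right) - 1164040 = 96929752 - 1164040 = 95765712$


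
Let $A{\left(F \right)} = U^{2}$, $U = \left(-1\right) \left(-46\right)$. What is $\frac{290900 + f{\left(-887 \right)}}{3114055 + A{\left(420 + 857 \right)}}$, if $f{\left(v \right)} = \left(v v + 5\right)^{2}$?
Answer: $\frac{32579664104}{164009} \approx 1.9865 \cdot 10^{5}$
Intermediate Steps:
$f{\left(v \right)} = \left(5 + v^{2}\right)^{2}$ ($f{\left(v \right)} = \left(v^{2} + 5\right)^{2} = \left(5 + v^{2}\right)^{2}$)
$U = 46$
$A{\left(F \right)} = 2116$ ($A{\left(F \right)} = 46^{2} = 2116$)
$\frac{290900 + f{\left(-887 \right)}}{3114055 + A{\left(420 + 857 \right)}} = \frac{290900 + \left(5 + \left(-887\right)^{2}\right)^{2}}{3114055 + 2116} = \frac{290900 + \left(5 + 786769\right)^{2}}{3116171} = \left(290900 + 786774^{2}\right) \frac{1}{3116171} = \left(290900 + 619013327076\right) \frac{1}{3116171} = 619013617976 \cdot \frac{1}{3116171} = \frac{32579664104}{164009}$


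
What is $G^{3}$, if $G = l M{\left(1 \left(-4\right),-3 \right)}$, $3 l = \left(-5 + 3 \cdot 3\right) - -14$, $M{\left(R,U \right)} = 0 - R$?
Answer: $13824$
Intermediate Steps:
$M{\left(R,U \right)} = - R$
$l = 6$ ($l = \frac{\left(-5 + 3 \cdot 3\right) - -14}{3} = \frac{\left(-5 + 9\right) + 14}{3} = \frac{4 + 14}{3} = \frac{1}{3} \cdot 18 = 6$)
$G = 24$ ($G = 6 \left(- 1 \left(-4\right)\right) = 6 \left(\left(-1\right) \left(-4\right)\right) = 6 \cdot 4 = 24$)
$G^{3} = 24^{3} = 13824$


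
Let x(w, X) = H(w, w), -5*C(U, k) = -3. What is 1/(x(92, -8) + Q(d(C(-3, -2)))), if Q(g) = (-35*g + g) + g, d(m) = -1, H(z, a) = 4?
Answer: 1/37 ≈ 0.027027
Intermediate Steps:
C(U, k) = ⅗ (C(U, k) = -⅕*(-3) = ⅗)
x(w, X) = 4
Q(g) = -33*g (Q(g) = -34*g + g = -33*g)
1/(x(92, -8) + Q(d(C(-3, -2)))) = 1/(4 - 33*(-1)) = 1/(4 + 33) = 1/37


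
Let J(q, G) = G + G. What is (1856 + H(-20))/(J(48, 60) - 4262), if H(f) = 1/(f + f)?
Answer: -74239/165680 ≈ -0.44809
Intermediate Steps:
H(f) = 1/(2*f)
J(q, G) = 2*G
(1856 + H(-20))/(J(48, 60) - 4262) = (1856 + (1/2)/(-20))/(2*60 - 4262) = (1856 + (1/2)*(-1/20))/(120 - 4262) = (1856 - 1/40)/(-4142) = (74239/40)*(-1/4142) = -74239/165680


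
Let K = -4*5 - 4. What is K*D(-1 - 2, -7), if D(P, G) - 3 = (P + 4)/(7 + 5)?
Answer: -74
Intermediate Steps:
D(P, G) = 10/3 + P/12 (D(P, G) = 3 + (P + 4)/(7 + 5) = 3 + (4 + P)/12 = 3 + (4 + P)*(1/12) = 3 + (⅓ + P/12) = 10/3 + P/12)
K = -24 (K = -20 - 4 = -24)
K*D(-1 - 2, -7) = -24*(10/3 + (-1 - 2)/12) = -24*(10/3 + (1/12)*(-3)) = -24*(10/3 - ¼) = -24*37/12 = -74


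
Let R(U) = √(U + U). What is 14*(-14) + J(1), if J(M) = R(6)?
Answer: -196 + 2*√3 ≈ -192.54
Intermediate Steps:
R(U) = √2*√U (R(U) = √(2*U) = √2*√U)
J(M) = 2*√3 (J(M) = √2*√6 = 2*√3)
14*(-14) + J(1) = 14*(-14) + 2*√3 = -196 + 2*√3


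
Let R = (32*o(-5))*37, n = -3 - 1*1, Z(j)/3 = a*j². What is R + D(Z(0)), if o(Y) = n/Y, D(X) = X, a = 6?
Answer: 4736/5 ≈ 947.20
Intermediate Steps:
Z(j) = 18*j² (Z(j) = 3*(6*j²) = 18*j²)
n = -4 (n = -3 - 1 = -4)
o(Y) = -4/Y
R = 4736/5 (R = (32*(-4/(-5)))*37 = (32*(-4*(-⅕)))*37 = (32*(⅘))*37 = (128/5)*37 = 4736/5 ≈ 947.20)
R + D(Z(0)) = 4736/5 + 18*0² = 4736/5 + 18*0 = 4736/5 + 0 = 4736/5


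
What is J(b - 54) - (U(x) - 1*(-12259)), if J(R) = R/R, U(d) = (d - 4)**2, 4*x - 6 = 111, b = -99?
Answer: -206329/16 ≈ -12896.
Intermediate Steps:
x = 117/4 (x = 3/2 + (1/4)*111 = 3/2 + 111/4 = 117/4 ≈ 29.250)
U(d) = (-4 + d)**2
J(R) = 1
J(b - 54) - (U(x) - 1*(-12259)) = 1 - ((-4 + 117/4)**2 - 1*(-12259)) = 1 - ((101/4)**2 + 12259) = 1 - (10201/16 + 12259) = 1 - 1*206345/16 = 1 - 206345/16 = -206329/16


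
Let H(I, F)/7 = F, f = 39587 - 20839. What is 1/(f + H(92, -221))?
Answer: 1/17201 ≈ 5.8136e-5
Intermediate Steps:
f = 18748
H(I, F) = 7*F
1/(f + H(92, -221)) = 1/(18748 + 7*(-221)) = 1/(18748 - 1547) = 1/17201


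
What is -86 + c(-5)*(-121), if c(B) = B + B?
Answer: 1124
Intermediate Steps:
c(B) = 2*B
-86 + c(-5)*(-121) = -86 + (2*(-5))*(-121) = -86 - 10*(-121) = -86 + 1210 = 1124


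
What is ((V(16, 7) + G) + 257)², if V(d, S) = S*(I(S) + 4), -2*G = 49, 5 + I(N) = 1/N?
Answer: 205209/4 ≈ 51302.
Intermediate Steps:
I(N) = -5 + 1/N
G = -49/2 (G = -½*49 = -49/2 ≈ -24.500)
V(d, S) = S*(-1 + 1/S) (V(d, S) = S*((-5 + 1/S) + 4) = S*(-1 + 1/S))
((V(16, 7) + G) + 257)² = (((1 - 1*7) - 49/2) + 257)² = (((1 - 7) - 49/2) + 257)² = ((-6 - 49/2) + 257)² = (-61/2 + 257)² = (453/2)² = 205209/4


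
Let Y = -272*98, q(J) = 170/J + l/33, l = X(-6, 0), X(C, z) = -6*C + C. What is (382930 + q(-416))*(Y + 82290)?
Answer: 24371725047745/1144 ≈ 2.1304e+10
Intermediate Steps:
X(C, z) = -5*C
l = 30 (l = -5*(-6) = 30)
q(J) = 10/11 + 170/J (q(J) = 170/J + 30/33 = 170/J + 30*(1/33) = 170/J + 10/11 = 10/11 + 170/J)
Y = -26656
(382930 + q(-416))*(Y + 82290) = (382930 + (10/11 + 170/(-416)))*(-26656 + 82290) = (382930 + (10/11 + 170*(-1/416)))*55634 = (382930 + (10/11 - 85/208))*55634 = (382930 + 1145/2288)*55634 = (876144985/2288)*55634 = 24371725047745/1144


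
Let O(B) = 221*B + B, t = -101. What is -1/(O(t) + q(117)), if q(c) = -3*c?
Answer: 1/22773 ≈ 4.3912e-5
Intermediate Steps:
O(B) = 222*B
-1/(O(t) + q(117)) = -1/(222*(-101) - 3*117) = -1/(-22422 - 351) = -1/(-22773) = -1*(-1/22773) = 1/22773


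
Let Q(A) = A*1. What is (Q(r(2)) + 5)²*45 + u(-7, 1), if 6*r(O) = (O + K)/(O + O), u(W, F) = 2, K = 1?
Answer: 75773/64 ≈ 1184.0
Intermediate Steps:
r(O) = (1 + O)/(12*O) (r(O) = ((O + 1)/(O + O))/6 = ((1 + O)/((2*O)))/6 = ((1 + O)*(1/(2*O)))/6 = ((1 + O)/(2*O))/6 = (1 + O)/(12*O))
Q(A) = A
(Q(r(2)) + 5)²*45 + u(-7, 1) = ((1/12)*(1 + 2)/2 + 5)²*45 + 2 = ((1/12)*(½)*3 + 5)²*45 + 2 = (⅛ + 5)²*45 + 2 = (41/8)²*45 + 2 = (1681/64)*45 + 2 = 75645/64 + 2 = 75773/64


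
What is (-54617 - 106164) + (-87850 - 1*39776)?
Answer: -288407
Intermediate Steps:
(-54617 - 106164) + (-87850 - 1*39776) = -160781 + (-87850 - 39776) = -160781 - 127626 = -288407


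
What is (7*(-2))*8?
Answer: -112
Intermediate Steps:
(7*(-2))*8 = -14*8 = -112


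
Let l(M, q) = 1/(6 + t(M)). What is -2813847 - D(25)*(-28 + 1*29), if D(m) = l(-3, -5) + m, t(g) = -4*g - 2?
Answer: -45021953/16 ≈ -2.8139e+6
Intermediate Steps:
t(g) = -2 - 4*g
l(M, q) = 1/(4 - 4*M) (l(M, q) = 1/(6 + (-2 - 4*M)) = 1/(4 - 4*M))
D(m) = 1/16 + m (D(m) = -1/(-4 + 4*(-3)) + m = -1/(-4 - 12) + m = -1/(-16) + m = -1*(-1/16) + m = 1/16 + m)
-2813847 - D(25)*(-28 + 1*29) = -2813847 - (1/16 + 25)*(-28 + 1*29) = -2813847 - 401*(-28 + 29)/16 = -2813847 - 401/16 = -45021953/16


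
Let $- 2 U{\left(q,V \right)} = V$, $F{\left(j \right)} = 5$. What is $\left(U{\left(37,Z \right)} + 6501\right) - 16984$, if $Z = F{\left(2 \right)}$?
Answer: $- \frac{20971}{2} \approx -10486.0$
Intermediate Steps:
$Z = 5$
$U{\left(q,V \right)} = - \frac{V}{2}$
$\left(U{\left(37,Z \right)} + 6501\right) - 16984 = \left(\left(- \frac{1}{2}\right) 5 + 6501\right) - 16984 = \left(- \frac{5}{2} + 6501\right) - 16984 = \frac{12997}{2} - 16984 = - \frac{20971}{2}$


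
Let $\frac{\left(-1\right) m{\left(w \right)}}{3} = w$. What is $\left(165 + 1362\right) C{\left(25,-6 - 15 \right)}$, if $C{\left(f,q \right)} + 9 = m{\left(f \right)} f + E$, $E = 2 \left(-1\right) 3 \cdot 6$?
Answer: $-2931840$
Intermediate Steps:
$m{\left(w \right)} = - 3 w$
$E = -36$ ($E = \left(-2\right) 3 \cdot 6 = \left(-6\right) 6 = -36$)
$C{\left(f,q \right)} = -45 - 3 f^{2}$ ($C{\left(f,q \right)} = -9 + \left(- 3 f f - 36\right) = -9 - \left(36 + 3 f^{2}\right) = -45 - 3 f^{2}$)
$\left(165 + 1362\right) C{\left(25,-6 - 15 \right)} = \left(165 + 1362\right) \left(-45 - 3 \cdot 25^{2}\right) = 1527 \left(-45 - 1875\right) = 1527 \left(-1920\right) = -2931840$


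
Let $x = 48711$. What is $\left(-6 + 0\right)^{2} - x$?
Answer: $-48675$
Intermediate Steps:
$\left(-6 + 0\right)^{2} - x = \left(-6 + 0\right)^{2} - 48711 = \left(-6\right)^{2} - 48711 = 36 - 48711 = -48675$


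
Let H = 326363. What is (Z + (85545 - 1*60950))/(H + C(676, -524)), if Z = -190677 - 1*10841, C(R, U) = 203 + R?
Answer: -176923/327242 ≈ -0.54065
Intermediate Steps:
Z = -201518 (Z = -190677 - 10841 = -201518)
(Z + (85545 - 1*60950))/(H + C(676, -524)) = (-201518 + (85545 - 1*60950))/(326363 + (203 + 676)) = (-201518 + (85545 - 60950))/(326363 + 879) = (-201518 + 24595)/327242 = -176923*1/327242 = -176923/327242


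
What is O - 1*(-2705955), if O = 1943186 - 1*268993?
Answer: 4380148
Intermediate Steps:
O = 1674193 (O = 1943186 - 268993 = 1674193)
O - 1*(-2705955) = 1674193 - 1*(-2705955) = 1674193 + 2705955 = 4380148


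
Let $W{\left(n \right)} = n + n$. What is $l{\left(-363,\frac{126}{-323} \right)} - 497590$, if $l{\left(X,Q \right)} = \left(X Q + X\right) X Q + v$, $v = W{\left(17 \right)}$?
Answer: $- \frac{55180290042}{104329} \approx -5.2891 \cdot 10^{5}$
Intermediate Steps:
$W{\left(n \right)} = 2 n$
$v = 34$ ($v = 2 \cdot 17 = 34$)
$l{\left(X,Q \right)} = 34 + Q X \left(X + Q X\right)$ ($l{\left(X,Q \right)} = \left(X Q + X\right) X Q + 34 = \left(Q X + X\right) X Q + 34 = \left(X + Q X\right) X Q + 34 = X \left(X + Q X\right) Q + 34 = Q X \left(X + Q X\right) + 34 = 34 + Q X \left(X + Q X\right)$)
$l{\left(-363,\frac{126}{-323} \right)} - 497590 = \left(34 + \frac{126}{-323} \left(-363\right)^{2} + \left(\frac{126}{-323}\right)^{2} \left(-363\right)^{2}\right) - 497590 = \left(34 + 126 \left(- \frac{1}{323}\right) 131769 + \left(126 \left(- \frac{1}{323}\right)\right)^{2} \cdot 131769\right) - 497590 = \left(34 - \frac{16602894}{323} + \left(- \frac{126}{323}\right)^{2} \cdot 131769\right) - 497590 = \left(34 - \frac{16602894}{323} + \frac{15876}{104329} \cdot 131769\right) - 497590 = \left(34 - \frac{16602894}{323} + \frac{2091964644}{104329}\right) - 497590 = - \frac{3267222932}{104329} - 497590 = - \frac{55180290042}{104329}$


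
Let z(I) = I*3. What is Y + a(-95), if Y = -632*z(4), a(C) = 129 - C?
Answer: -7360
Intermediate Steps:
z(I) = 3*I
Y = -7584 (Y = -1896*4 = -632*12 = -7584)
Y + a(-95) = -7584 + (129 - 1*(-95)) = -7584 + (129 + 95) = -7584 + 224 = -7360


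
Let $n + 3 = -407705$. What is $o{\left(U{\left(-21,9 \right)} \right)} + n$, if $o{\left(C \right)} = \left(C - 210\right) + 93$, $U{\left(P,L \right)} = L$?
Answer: $-407816$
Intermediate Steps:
$n = -407708$ ($n = -3 - 407705 = -407708$)
$o{\left(C \right)} = -117 + C$ ($o{\left(C \right)} = \left(-210 + C\right) + 93 = -117 + C$)
$o{\left(U{\left(-21,9 \right)} \right)} + n = \left(-117 + 9\right) - 407708 = -108 - 407708 = -407816$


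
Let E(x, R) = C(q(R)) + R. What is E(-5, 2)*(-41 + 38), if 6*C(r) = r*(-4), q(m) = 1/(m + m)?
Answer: -11/2 ≈ -5.5000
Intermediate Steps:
q(m) = 1/(2*m)
C(r) = -2*r/3 (C(r) = (r*(-4))/6 = (-4*r)/6 = -2*r/3)
E(x, R) = R - 1/(3*R) (E(x, R) = -1/(3*R) + R = R - 1/(3*R))
E(-5, 2)*(-41 + 38) = (2 - 1/3/2)*(-41 + 38) = (2 - 1/3*1/2)*(-3) = (2 - 1/6)*(-3) = (11/6)*(-3) = -11/2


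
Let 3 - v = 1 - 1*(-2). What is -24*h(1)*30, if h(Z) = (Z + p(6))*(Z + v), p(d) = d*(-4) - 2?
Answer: 18000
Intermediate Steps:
p(d) = -2 - 4*d (p(d) = -4*d - 2 = -2 - 4*d)
v = 0 (v = 3 - (1 - 1*(-2)) = 3 - (1 + 2) = 3 - 1*3 = 3 - 3 = 0)
h(Z) = Z*(-26 + Z) (h(Z) = (Z + (-2 - 4*6))*(Z + 0) = (Z + (-2 - 24))*Z = (Z - 26)*Z = (-26 + Z)*Z = Z*(-26 + Z))
-24*h(1)*30 = -24*(-26 + 1)*30 = -24*(-25)*30 = 600*30 = 18000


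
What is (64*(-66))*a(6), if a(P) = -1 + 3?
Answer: -8448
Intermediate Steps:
a(P) = 2
(64*(-66))*a(6) = (64*(-66))*2 = -4224*2 = -8448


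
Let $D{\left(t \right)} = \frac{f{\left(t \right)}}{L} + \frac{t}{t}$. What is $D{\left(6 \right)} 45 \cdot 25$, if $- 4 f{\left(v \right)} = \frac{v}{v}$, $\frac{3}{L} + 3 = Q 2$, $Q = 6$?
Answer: $\frac{1125}{4} \approx 281.25$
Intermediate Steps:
$L = \frac{1}{3}$ ($L = \frac{3}{-3 + 6 \cdot 2} = \frac{3}{-3 + 12} = \frac{3}{9} = 3 \cdot \frac{1}{9} = \frac{1}{3} \approx 0.33333$)
$f{\left(v \right)} = - \frac{1}{4}$ ($f{\left(v \right)} = - \frac{v \frac{1}{v}}{4} = \left(- \frac{1}{4}\right) 1 = - \frac{1}{4}$)
$D{\left(t \right)} = \frac{1}{4}$ ($D{\left(t \right)} = - \frac{\frac{1}{\frac{1}{3}}}{4} + \frac{t}{t} = \left(- \frac{1}{4}\right) 3 + 1 = - \frac{3}{4} + 1 = \frac{1}{4}$)
$D{\left(6 \right)} 45 \cdot 25 = \frac{1}{4} \cdot 45 \cdot 25 = \frac{45}{4} \cdot 25 = \frac{1125}{4}$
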